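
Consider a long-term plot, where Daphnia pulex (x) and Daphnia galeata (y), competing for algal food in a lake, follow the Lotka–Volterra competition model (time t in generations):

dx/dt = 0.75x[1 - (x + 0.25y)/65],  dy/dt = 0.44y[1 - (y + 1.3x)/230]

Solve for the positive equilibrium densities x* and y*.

x* ≈ 11.1, y* ≈ 216

Setting both brackets to zero gives the nullclines x + 0.25y = 65 and 1.3x + y = 230.
Substituting y = 230 - 1.3x into the first: x(1 - 0.25·1.3) = 65 - 0.25·230.
So x* = 7.5/0.675 = 11.1, and then y* = 230 - 1.3·11.1 = 216.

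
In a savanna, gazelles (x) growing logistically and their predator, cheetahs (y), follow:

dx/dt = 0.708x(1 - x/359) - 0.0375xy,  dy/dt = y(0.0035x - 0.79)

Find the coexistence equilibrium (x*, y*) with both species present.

x* ≈ 226, y* ≈ 7.01

From dy/dt = 0 with y > 0: 0.0035x* = 0.79, so x* = 226.
Substitute into dx/dt = 0: 0.708(1 - 226/359) = 0.0375y*.
The bracket is 0.371, giving y* = 0.263/0.0375 = 7.01.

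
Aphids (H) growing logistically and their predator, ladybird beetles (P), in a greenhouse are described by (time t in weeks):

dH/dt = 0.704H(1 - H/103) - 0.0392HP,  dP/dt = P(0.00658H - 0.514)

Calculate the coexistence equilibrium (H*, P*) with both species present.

From dP/dt = 0 with P > 0: 0.00658H* = 0.514, so H* = 78.1.
Substitute into dH/dt = 0: 0.704(1 - 78.1/103) = 0.0392P*.
The bracket is 0.242, giving P* = 0.17/0.0392 = 4.34.

H* ≈ 78.1, P* ≈ 4.34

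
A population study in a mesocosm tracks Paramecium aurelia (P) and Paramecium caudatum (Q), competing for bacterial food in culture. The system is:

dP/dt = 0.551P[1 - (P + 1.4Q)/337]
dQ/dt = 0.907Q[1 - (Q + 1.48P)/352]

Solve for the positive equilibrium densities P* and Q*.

P* ≈ 145, Q* ≈ 137

Setting both brackets to zero gives the nullclines P + 1.4Q = 337 and 1.48P + Q = 352.
Substituting Q = 352 - 1.48P into the first: P(1 - 1.4·1.48) = 337 - 1.4·352.
So P* = -156/-1.07 = 145, and then Q* = 352 - 1.48·145 = 137.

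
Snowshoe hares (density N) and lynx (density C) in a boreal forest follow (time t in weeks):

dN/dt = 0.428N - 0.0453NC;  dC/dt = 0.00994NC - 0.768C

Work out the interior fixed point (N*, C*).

Set dC/dt = 0 with C > 0: 0.00994N - 0.768 = 0, so N* = 0.768/0.00994 = 77.3.
Set dN/dt = 0 with N > 0: 0.428 - 0.0453C = 0, so C* = 0.428/0.0453 = 9.45.

N* ≈ 77.3, C* ≈ 9.45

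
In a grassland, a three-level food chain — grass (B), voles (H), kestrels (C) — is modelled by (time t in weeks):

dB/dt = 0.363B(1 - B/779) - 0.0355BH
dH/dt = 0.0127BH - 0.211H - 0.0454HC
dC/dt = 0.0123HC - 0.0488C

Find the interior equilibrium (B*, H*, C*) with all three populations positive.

From dC/dt = 0: 0.0123H* = 0.0488, so H* = 3.97.
From dB/dt = 0: 0.363(1 - B*/779) = 0.0355·3.97, giving B* = 779·(1 - 0.388) = 477.
From dH/dt = 0: 0.0127·477 - 0.211 = 0.0454C*, so C* = 5.84/0.0454 = 129.

B* ≈ 477, H* ≈ 3.97, C* ≈ 129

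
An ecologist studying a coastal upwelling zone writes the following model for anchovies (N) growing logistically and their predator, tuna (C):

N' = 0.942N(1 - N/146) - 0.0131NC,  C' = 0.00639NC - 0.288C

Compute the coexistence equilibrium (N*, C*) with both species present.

N* ≈ 45.1, C* ≈ 49.7

From dC/dt = 0 with C > 0: 0.00639N* = 0.288, so N* = 45.1.
Substitute into dN/dt = 0: 0.942(1 - 45.1/146) = 0.0131C*.
The bracket is 0.691, giving C* = 0.651/0.0131 = 49.7.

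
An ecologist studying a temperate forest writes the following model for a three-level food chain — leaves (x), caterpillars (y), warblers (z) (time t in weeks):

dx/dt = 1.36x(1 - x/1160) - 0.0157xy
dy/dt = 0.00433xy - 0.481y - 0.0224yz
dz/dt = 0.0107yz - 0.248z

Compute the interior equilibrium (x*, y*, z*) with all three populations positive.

From dz/dt = 0: 0.0107y* = 0.248, so y* = 23.2.
From dx/dt = 0: 1.36(1 - x*/1160) = 0.0157·23.2, giving x* = 1160·(1 - 0.268) = 850.
From dy/dt = 0: 0.00433·850 - 0.481 = 0.0224z*, so z* = 3.2/0.0224 = 143.

x* ≈ 850, y* ≈ 23.2, z* ≈ 143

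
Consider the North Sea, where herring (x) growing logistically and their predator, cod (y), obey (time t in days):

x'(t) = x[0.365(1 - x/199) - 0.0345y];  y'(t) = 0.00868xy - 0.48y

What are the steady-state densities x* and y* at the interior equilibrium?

From dy/dt = 0 with y > 0: 0.00868x* = 0.48, so x* = 55.3.
Substitute into dx/dt = 0: 0.365(1 - 55.3/199) = 0.0345y*.
The bracket is 0.722, giving y* = 0.264/0.0345 = 7.64.

x* ≈ 55.3, y* ≈ 7.64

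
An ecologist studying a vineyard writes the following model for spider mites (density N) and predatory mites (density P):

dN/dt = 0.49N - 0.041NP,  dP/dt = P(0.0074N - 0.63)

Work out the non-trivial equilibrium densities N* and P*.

N* ≈ 85.1, P* ≈ 12

Set dP/dt = 0 with P > 0: 0.0074N - 0.63 = 0, so N* = 0.63/0.0074 = 85.1.
Set dN/dt = 0 with N > 0: 0.49 - 0.041P = 0, so P* = 0.49/0.041 = 12.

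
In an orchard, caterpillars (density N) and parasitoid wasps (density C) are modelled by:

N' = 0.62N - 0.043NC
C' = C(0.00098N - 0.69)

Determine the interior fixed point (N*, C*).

Set dC/dt = 0 with C > 0: 0.00098N - 0.69 = 0, so N* = 0.69/0.00098 = 704.
Set dN/dt = 0 with N > 0: 0.62 - 0.043C = 0, so C* = 0.62/0.043 = 14.4.

N* ≈ 704, C* ≈ 14.4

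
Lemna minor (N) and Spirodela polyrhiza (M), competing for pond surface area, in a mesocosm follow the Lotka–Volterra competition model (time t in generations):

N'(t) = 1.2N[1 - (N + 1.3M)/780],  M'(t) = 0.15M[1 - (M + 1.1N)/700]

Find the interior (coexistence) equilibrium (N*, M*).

Setting both brackets to zero gives the nullclines N + 1.3M = 780 and 1.1N + M = 700.
Substituting M = 700 - 1.1N into the first: N(1 - 1.3·1.1) = 780 - 1.3·700.
So N* = -130/-0.43 = 302, and then M* = 700 - 1.1·302 = 367.

N* ≈ 302, M* ≈ 367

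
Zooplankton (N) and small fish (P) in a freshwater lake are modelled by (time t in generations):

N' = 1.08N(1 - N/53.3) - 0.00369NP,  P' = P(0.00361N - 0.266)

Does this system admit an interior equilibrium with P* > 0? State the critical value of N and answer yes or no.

Threshold N = 73.7; K < 73.7, so no, the predator goes extinct.

The predator equation gives dP/dt > 0 only when N > 0.266/0.00361 = 73.7.
Without the predator, N → K = 53.3. Since 53.3 < 73.7, the predator cannot invade.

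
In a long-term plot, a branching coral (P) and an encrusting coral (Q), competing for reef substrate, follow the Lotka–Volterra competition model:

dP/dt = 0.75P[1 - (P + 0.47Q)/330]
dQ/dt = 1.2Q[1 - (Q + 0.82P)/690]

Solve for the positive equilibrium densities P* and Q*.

P* ≈ 9.27, Q* ≈ 682

Setting both brackets to zero gives the nullclines P + 0.47Q = 330 and 0.82P + Q = 690.
Substituting Q = 690 - 0.82P into the first: P(1 - 0.47·0.82) = 330 - 0.47·690.
So P* = 5.7/0.615 = 9.27, and then Q* = 690 - 0.82·9.27 = 682.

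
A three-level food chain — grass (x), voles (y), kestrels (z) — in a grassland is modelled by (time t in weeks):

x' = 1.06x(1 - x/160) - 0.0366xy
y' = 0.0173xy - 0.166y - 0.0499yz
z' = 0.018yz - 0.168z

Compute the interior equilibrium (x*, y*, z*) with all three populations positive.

x* ≈ 108, y* ≈ 9.33, z* ≈ 34.3

From dz/dt = 0: 0.018y* = 0.168, so y* = 9.33.
From dx/dt = 0: 1.06(1 - x*/160) = 0.0366·9.33, giving x* = 160·(1 - 0.322) = 108.
From dy/dt = 0: 0.0173·108 - 0.166 = 0.0499z*, so z* = 1.71/0.0499 = 34.3.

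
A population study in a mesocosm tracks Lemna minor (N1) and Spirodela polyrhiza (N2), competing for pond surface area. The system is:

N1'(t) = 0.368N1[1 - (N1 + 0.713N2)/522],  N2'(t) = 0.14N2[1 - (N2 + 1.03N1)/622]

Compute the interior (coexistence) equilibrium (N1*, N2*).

N1* ≈ 296, N2* ≈ 318

Setting both brackets to zero gives the nullclines N1 + 0.713N2 = 522 and 1.03N1 + N2 = 622.
Substituting N2 = 622 - 1.03N1 into the first: N1(1 - 0.713·1.03) = 522 - 0.713·622.
So N1* = 78.5/0.266 = 296, and then N2* = 622 - 1.03·296 = 318.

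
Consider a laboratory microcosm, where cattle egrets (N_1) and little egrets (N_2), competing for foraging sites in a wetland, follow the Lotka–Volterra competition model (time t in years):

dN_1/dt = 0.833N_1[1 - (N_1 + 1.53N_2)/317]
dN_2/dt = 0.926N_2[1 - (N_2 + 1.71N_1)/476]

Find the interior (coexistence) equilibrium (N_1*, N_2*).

Setting both brackets to zero gives the nullclines N_1 + 1.53N_2 = 317 and 1.71N_1 + N_2 = 476.
Substituting N_2 = 476 - 1.71N_1 into the first: N_1(1 - 1.53·1.71) = 317 - 1.53·476.
So N_1* = -411/-1.62 = 254, and then N_2* = 476 - 1.71·254 = 40.9.

N_1* ≈ 254, N_2* ≈ 40.9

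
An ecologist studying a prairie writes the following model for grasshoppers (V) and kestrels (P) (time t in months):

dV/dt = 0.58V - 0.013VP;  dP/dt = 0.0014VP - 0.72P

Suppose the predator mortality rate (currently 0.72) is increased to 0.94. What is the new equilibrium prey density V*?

At the interior fixed point, setting dP/dt = 0 with P > 0 fixes V* = (predator death rate)/(VP coefficient) — independent of the other coefficients.
With the change, V* = 0.94/0.0014 = 671; it rises from 514.

V* ≈ 671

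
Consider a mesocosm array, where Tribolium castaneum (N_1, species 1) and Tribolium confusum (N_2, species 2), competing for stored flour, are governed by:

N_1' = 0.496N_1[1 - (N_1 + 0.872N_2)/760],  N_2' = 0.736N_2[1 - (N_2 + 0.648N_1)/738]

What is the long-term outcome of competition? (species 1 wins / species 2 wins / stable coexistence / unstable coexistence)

stable coexistence

Compare the nullcline intercepts: K1/α12 = 760/0.872 = 872 > K2 = 738; K2/α21 = 738/0.648 = 1140 > K1 = 760.
Since both inequalities hold, each species can invade when rare, so the interior equilibrium is stable.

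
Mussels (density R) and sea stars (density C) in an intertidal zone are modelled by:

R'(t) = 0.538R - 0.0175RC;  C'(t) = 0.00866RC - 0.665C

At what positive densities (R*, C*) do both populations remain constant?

Set dC/dt = 0 with C > 0: 0.00866R - 0.665 = 0, so R* = 0.665/0.00866 = 76.8.
Set dR/dt = 0 with R > 0: 0.538 - 0.0175C = 0, so C* = 0.538/0.0175 = 30.7.

R* ≈ 76.8, C* ≈ 30.7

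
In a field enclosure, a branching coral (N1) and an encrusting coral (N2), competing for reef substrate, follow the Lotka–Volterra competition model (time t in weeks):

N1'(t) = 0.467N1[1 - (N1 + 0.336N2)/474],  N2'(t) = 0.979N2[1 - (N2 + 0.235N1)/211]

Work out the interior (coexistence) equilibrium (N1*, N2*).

N1* ≈ 438, N2* ≈ 108

Setting both brackets to zero gives the nullclines N1 + 0.336N2 = 474 and 0.235N1 + N2 = 211.
Substituting N2 = 211 - 0.235N1 into the first: N1(1 - 0.336·0.235) = 474 - 0.336·211.
So N1* = 403/0.921 = 438, and then N2* = 211 - 0.235·438 = 108.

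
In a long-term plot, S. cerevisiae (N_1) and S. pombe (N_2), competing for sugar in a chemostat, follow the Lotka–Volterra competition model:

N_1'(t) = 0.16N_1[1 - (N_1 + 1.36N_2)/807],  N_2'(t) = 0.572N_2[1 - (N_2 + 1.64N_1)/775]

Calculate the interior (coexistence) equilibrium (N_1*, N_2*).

Setting both brackets to zero gives the nullclines N_1 + 1.36N_2 = 807 and 1.64N_1 + N_2 = 775.
Substituting N_2 = 775 - 1.64N_1 into the first: N_1(1 - 1.36·1.64) = 807 - 1.36·775.
So N_1* = -247/-1.23 = 201, and then N_2* = 775 - 1.64·201 = 446.

N_1* ≈ 201, N_2* ≈ 446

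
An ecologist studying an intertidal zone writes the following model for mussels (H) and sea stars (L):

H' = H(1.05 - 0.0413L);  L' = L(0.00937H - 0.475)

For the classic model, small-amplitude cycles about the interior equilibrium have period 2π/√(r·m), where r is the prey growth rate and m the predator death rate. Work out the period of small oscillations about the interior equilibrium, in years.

Here r = 1.05 and m = 0.475, so r·m = 0.499.
ω = √0.499 = 0.706 per year, hence T = 2π/ω ≈ 8.9 years.

T ≈ 8.9 years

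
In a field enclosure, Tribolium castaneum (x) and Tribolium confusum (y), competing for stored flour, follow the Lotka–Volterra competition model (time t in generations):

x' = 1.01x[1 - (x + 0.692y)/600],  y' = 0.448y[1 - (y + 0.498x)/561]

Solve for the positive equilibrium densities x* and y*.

x* ≈ 323, y* ≈ 400

Setting both brackets to zero gives the nullclines x + 0.692y = 600 and 0.498x + y = 561.
Substituting y = 561 - 0.498x into the first: x(1 - 0.692·0.498) = 600 - 0.692·561.
So x* = 212/0.655 = 323, and then y* = 561 - 0.498·323 = 400.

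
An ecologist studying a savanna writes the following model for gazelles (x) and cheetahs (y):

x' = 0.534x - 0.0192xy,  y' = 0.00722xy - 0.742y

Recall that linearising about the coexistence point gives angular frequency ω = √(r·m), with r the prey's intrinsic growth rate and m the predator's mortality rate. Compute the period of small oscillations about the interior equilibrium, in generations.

Here r = 0.534 and m = 0.742, so r·m = 0.396.
ω = √0.396 = 0.629 per generation, hence T = 2π/ω ≈ 9.98 generations.

T ≈ 9.98 generations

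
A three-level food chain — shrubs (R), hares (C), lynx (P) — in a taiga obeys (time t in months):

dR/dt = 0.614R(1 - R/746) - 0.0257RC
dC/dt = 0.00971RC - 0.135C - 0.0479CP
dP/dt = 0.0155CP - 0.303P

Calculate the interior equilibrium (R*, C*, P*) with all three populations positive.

From dP/dt = 0: 0.0155C* = 0.303, so C* = 19.5.
From dR/dt = 0: 0.614(1 - R*/746) = 0.0257·19.5, giving R* = 746·(1 - 0.818) = 136.
From dC/dt = 0: 0.00971·136 - 0.135 = 0.0479P*, so P* = 1.18/0.0479 = 24.7.

R* ≈ 136, C* ≈ 19.5, P* ≈ 24.7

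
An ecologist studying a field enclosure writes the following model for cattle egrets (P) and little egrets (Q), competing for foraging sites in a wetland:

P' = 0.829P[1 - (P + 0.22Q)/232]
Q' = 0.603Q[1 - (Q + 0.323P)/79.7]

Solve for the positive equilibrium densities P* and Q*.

P* ≈ 231, Q* ≈ 5.13

Setting both brackets to zero gives the nullclines P + 0.22Q = 232 and 0.323P + Q = 79.7.
Substituting Q = 79.7 - 0.323P into the first: P(1 - 0.22·0.323) = 232 - 0.22·79.7.
So P* = 214/0.929 = 231, and then Q* = 79.7 - 0.323·231 = 5.13.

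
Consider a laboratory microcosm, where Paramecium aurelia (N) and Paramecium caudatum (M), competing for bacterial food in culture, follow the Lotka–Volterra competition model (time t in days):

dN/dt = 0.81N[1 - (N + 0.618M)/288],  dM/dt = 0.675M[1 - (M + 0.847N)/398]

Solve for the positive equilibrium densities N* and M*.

N* ≈ 88.2, M* ≈ 323

Setting both brackets to zero gives the nullclines N + 0.618M = 288 and 0.847N + M = 398.
Substituting M = 398 - 0.847N into the first: N(1 - 0.618·0.847) = 288 - 0.618·398.
So N* = 42/0.477 = 88.2, and then M* = 398 - 0.847·88.2 = 323.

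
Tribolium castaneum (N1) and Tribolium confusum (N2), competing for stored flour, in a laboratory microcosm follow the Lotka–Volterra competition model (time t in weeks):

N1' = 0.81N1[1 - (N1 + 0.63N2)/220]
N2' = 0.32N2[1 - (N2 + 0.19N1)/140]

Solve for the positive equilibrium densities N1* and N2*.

N1* ≈ 150, N2* ≈ 112

Setting both brackets to zero gives the nullclines N1 + 0.63N2 = 220 and 0.19N1 + N2 = 140.
Substituting N2 = 140 - 0.19N1 into the first: N1(1 - 0.63·0.19) = 220 - 0.63·140.
So N1* = 132/0.88 = 150, and then N2* = 140 - 0.19·150 = 112.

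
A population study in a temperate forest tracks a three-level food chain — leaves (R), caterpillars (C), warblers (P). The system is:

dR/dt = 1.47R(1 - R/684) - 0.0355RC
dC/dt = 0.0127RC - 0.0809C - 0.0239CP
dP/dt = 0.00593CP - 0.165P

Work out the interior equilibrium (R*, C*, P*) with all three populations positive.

From dP/dt = 0: 0.00593C* = 0.165, so C* = 27.8.
From dR/dt = 0: 1.47(1 - R*/684) = 0.0355·27.8, giving R* = 684·(1 - 0.672) = 224.
From dC/dt = 0: 0.0127·224 - 0.0809 = 0.0239P*, so P* = 2.77/0.0239 = 116.

R* ≈ 224, C* ≈ 27.8, P* ≈ 116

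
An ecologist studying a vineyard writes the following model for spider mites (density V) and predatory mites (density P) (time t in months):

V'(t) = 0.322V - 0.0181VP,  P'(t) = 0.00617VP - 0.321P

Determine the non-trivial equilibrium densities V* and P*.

V* ≈ 52, P* ≈ 17.8

Set dP/dt = 0 with P > 0: 0.00617V - 0.321 = 0, so V* = 0.321/0.00617 = 52.
Set dV/dt = 0 with V > 0: 0.322 - 0.0181P = 0, so P* = 0.322/0.0181 = 17.8.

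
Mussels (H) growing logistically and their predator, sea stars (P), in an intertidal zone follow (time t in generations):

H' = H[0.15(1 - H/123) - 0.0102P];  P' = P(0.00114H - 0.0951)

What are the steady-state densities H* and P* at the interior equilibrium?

H* ≈ 83.4, P* ≈ 4.73

From dP/dt = 0 with P > 0: 0.00114H* = 0.0951, so H* = 83.4.
Substitute into dH/dt = 0: 0.15(1 - 83.4/123) = 0.0102P*.
The bracket is 0.322, giving P* = 0.0483/0.0102 = 4.73.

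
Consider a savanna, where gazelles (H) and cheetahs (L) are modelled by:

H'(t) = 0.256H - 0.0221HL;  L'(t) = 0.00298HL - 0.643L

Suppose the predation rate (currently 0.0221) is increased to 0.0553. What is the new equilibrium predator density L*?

L* ≈ 4.63

At the interior fixed point, setting dH/dt = 0 with H > 0 fixes L* = (prey growth rate)/(HL coefficient) — independent of the other coefficients.
With the change, L* = 0.256/0.0553 = 4.63; it falls from 11.6.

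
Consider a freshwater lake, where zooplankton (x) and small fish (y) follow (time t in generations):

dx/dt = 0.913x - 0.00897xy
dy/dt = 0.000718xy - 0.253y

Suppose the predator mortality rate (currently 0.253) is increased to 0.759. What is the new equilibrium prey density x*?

At the interior fixed point, setting dy/dt = 0 with y > 0 fixes x* = (predator death rate)/(xy coefficient) — independent of the other coefficients.
With the change, x* = 0.759/0.000718 = 1060; it rises from 352.

x* ≈ 1060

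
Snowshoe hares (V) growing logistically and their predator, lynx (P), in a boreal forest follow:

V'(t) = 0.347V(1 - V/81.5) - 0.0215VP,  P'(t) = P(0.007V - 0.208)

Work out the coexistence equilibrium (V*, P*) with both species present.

From dP/dt = 0 with P > 0: 0.007V* = 0.208, so V* = 29.7.
Substitute into dV/dt = 0: 0.347(1 - 29.7/81.5) = 0.0215P*.
The bracket is 0.635, giving P* = 0.22/0.0215 = 10.3.

V* ≈ 29.7, P* ≈ 10.3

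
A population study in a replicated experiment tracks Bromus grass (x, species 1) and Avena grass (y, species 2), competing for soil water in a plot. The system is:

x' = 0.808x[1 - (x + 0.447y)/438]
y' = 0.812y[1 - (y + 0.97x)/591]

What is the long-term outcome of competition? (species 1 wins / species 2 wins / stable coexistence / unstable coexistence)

Compare the nullcline intercepts: K1/α12 = 438/0.447 = 980 > K2 = 591; K2/α21 = 591/0.97 = 609 > K1 = 438.
Since both inequalities hold, each species can invade when rare, so the interior equilibrium is stable.

stable coexistence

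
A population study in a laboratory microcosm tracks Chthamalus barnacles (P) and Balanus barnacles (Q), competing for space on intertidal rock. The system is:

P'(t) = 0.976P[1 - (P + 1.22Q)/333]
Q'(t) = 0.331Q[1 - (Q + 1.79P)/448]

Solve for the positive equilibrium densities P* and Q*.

P* ≈ 180, Q* ≈ 125

Setting both brackets to zero gives the nullclines P + 1.22Q = 333 and 1.79P + Q = 448.
Substituting Q = 448 - 1.79P into the first: P(1 - 1.22·1.79) = 333 - 1.22·448.
So P* = -214/-1.18 = 180, and then Q* = 448 - 1.79·180 = 125.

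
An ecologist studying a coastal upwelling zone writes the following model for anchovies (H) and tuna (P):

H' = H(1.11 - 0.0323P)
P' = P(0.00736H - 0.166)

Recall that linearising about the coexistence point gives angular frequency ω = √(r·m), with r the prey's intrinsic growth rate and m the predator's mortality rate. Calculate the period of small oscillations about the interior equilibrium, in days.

T ≈ 14.6 days

Here r = 1.11 and m = 0.166, so r·m = 0.184.
ω = √0.184 = 0.429 per day, hence T = 2π/ω ≈ 14.6 days.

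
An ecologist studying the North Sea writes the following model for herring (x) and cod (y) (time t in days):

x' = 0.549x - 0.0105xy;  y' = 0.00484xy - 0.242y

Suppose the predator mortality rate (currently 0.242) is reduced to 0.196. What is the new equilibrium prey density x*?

x* ≈ 40.5

At the interior fixed point, setting dy/dt = 0 with y > 0 fixes x* = (predator death rate)/(xy coefficient) — independent of the other coefficients.
With the change, x* = 0.196/0.00484 = 40.5; it falls from 50.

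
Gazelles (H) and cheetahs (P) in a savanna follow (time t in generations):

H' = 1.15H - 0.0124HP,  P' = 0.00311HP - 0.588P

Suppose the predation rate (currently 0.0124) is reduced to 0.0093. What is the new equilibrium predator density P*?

At the interior fixed point, setting dH/dt = 0 with H > 0 fixes P* = (prey growth rate)/(HP coefficient) — independent of the other coefficients.
With the change, P* = 1.15/0.0093 = 124; it rises from 92.7.

P* ≈ 124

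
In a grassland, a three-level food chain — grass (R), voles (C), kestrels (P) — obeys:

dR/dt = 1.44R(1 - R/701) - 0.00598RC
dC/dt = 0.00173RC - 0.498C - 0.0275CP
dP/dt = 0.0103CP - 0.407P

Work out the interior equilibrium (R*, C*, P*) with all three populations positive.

From dP/dt = 0: 0.0103C* = 0.407, so C* = 39.5.
From dR/dt = 0: 1.44(1 - R*/701) = 0.00598·39.5, giving R* = 701·(1 - 0.164) = 586.
From dC/dt = 0: 0.00173·586 - 0.498 = 0.0275P*, so P* = 0.516/0.0275 = 18.8.

R* ≈ 586, C* ≈ 39.5, P* ≈ 18.8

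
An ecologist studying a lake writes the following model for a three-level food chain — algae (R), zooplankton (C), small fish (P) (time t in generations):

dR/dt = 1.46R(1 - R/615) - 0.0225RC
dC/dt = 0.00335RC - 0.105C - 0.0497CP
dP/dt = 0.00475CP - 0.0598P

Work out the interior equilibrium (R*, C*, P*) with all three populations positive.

From dP/dt = 0: 0.00475C* = 0.0598, so C* = 12.6.
From dR/dt = 0: 1.46(1 - R*/615) = 0.0225·12.6, giving R* = 615·(1 - 0.194) = 496.
From dC/dt = 0: 0.00335·496 - 0.105 = 0.0497P*, so P* = 1.56/0.0497 = 31.3.

R* ≈ 496, C* ≈ 12.6, P* ≈ 31.3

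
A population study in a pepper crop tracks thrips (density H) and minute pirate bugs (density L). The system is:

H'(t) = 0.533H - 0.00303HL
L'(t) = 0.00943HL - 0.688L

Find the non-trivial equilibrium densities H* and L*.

Set dL/dt = 0 with L > 0: 0.00943H - 0.688 = 0, so H* = 0.688/0.00943 = 73.
Set dH/dt = 0 with H > 0: 0.533 - 0.00303L = 0, so L* = 0.533/0.00303 = 176.

H* ≈ 73, L* ≈ 176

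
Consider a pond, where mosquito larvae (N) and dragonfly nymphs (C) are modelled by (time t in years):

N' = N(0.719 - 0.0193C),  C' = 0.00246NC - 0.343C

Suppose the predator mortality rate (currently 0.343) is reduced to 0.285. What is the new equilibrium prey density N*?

At the interior fixed point, setting dC/dt = 0 with C > 0 fixes N* = (predator death rate)/(NC coefficient) — independent of the other coefficients.
With the change, N* = 0.285/0.00246 = 116; it falls from 139.

N* ≈ 116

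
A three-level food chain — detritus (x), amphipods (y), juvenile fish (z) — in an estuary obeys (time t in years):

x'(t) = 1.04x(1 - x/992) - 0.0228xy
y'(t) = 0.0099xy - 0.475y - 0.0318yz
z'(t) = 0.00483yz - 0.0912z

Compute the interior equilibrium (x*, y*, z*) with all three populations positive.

From dz/dt = 0: 0.00483y* = 0.0912, so y* = 18.9.
From dx/dt = 0: 1.04(1 - x*/992) = 0.0228·18.9, giving x* = 992·(1 - 0.414) = 581.
From dy/dt = 0: 0.0099·581 - 0.475 = 0.0318z*, so z* = 5.28/0.0318 = 166.

x* ≈ 581, y* ≈ 18.9, z* ≈ 166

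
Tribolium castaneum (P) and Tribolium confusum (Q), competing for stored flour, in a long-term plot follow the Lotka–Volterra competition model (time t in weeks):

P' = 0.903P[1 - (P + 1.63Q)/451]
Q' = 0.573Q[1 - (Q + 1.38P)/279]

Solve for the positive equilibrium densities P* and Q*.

Setting both brackets to zero gives the nullclines P + 1.63Q = 451 and 1.38P + Q = 279.
Substituting Q = 279 - 1.38P into the first: P(1 - 1.63·1.38) = 451 - 1.63·279.
So P* = -3.77/-1.25 = 3.02, and then Q* = 279 - 1.38·3.02 = 275.

P* ≈ 3.02, Q* ≈ 275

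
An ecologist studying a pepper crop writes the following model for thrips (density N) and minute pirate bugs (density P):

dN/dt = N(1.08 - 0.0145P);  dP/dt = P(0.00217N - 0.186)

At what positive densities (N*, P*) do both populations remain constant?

N* ≈ 85.7, P* ≈ 74.5

Set dP/dt = 0 with P > 0: 0.00217N - 0.186 = 0, so N* = 0.186/0.00217 = 85.7.
Set dN/dt = 0 with N > 0: 1.08 - 0.0145P = 0, so P* = 1.08/0.0145 = 74.5.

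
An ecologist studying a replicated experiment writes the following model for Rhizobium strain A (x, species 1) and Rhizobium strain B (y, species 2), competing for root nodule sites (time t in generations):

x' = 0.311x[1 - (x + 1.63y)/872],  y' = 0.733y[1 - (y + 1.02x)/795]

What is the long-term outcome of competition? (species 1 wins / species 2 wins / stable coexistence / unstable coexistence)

unstable coexistence (outcome depends on initial conditions)

Compare the nullcline intercepts: K1/α12 = 872/1.63 = 535 < K2 = 795; K2/α21 = 795/1.02 = 779 < K1 = 872.
Since both are reversed, neither can invade when rare; the interior point is a saddle.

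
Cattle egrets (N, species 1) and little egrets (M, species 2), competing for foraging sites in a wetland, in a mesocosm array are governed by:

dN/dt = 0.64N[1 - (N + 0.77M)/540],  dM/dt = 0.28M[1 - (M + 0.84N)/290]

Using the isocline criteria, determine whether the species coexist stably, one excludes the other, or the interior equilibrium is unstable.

Compare the nullcline intercepts: K1/α12 = 540/0.77 = 701 > K2 = 290; K2/α21 = 290/0.84 = 345 < K1 = 540.
Since the inequalities point opposite ways, species 1 can invade but species 2 cannot.

species 1 excludes species 2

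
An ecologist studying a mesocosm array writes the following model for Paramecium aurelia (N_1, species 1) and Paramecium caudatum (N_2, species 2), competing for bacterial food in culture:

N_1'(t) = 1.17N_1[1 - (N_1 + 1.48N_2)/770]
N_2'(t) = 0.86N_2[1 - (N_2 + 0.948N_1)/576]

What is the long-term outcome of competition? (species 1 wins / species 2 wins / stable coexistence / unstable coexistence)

Compare the nullcline intercepts: K1/α12 = 770/1.48 = 520 < K2 = 576; K2/α21 = 576/0.948 = 608 < K1 = 770.
Since both are reversed, neither can invade when rare; the interior point is a saddle.

unstable coexistence (outcome depends on initial conditions)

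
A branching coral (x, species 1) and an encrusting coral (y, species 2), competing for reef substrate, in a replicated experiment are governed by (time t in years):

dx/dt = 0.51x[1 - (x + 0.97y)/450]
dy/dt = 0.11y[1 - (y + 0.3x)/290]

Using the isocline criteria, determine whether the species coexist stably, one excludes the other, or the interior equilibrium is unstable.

stable coexistence

Compare the nullcline intercepts: K1/α12 = 450/0.97 = 464 > K2 = 290; K2/α21 = 290/0.3 = 967 > K1 = 450.
Since both inequalities hold, each species can invade when rare, so the interior equilibrium is stable.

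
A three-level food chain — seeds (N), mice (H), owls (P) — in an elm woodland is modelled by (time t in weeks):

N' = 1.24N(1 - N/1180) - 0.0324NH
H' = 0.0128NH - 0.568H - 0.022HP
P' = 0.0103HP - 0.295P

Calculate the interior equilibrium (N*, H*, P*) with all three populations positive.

From dP/dt = 0: 0.0103H* = 0.295, so H* = 28.6.
From dN/dt = 0: 1.24(1 - N*/1180) = 0.0324·28.6, giving N* = 1180·(1 - 0.748) = 297.
From dH/dt = 0: 0.0128·297 - 0.568 = 0.022P*, so P* = 3.23/0.022 = 147.

N* ≈ 297, H* ≈ 28.6, P* ≈ 147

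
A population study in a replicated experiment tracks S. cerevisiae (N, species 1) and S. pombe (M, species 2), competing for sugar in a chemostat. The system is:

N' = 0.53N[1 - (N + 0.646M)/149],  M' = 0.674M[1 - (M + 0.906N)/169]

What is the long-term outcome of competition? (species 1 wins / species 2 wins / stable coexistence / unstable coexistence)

stable coexistence

Compare the nullcline intercepts: K1/α12 = 149/0.646 = 231 > K2 = 169; K2/α21 = 169/0.906 = 187 > K1 = 149.
Since both inequalities hold, each species can invade when rare, so the interior equilibrium is stable.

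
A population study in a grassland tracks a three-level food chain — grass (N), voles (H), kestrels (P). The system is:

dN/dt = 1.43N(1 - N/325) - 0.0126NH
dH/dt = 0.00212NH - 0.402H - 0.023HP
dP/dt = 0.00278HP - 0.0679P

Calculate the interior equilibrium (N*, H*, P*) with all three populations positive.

From dP/dt = 0: 0.00278H* = 0.0679, so H* = 24.4.
From dN/dt = 0: 1.43(1 - N*/325) = 0.0126·24.4, giving N* = 325·(1 - 0.215) = 255.
From dH/dt = 0: 0.00212·255 - 0.402 = 0.023P*, so P* = 0.139/0.023 = 6.03.

N* ≈ 255, H* ≈ 24.4, P* ≈ 6.03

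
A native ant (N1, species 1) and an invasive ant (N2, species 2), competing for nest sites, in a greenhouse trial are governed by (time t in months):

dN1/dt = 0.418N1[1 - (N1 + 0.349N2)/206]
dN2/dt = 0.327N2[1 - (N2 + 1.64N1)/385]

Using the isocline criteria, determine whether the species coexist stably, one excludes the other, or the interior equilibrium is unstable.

Compare the nullcline intercepts: K1/α12 = 206/0.349 = 590 > K2 = 385; K2/α21 = 385/1.64 = 235 > K1 = 206.
Since both inequalities hold, each species can invade when rare, so the interior equilibrium is stable.

stable coexistence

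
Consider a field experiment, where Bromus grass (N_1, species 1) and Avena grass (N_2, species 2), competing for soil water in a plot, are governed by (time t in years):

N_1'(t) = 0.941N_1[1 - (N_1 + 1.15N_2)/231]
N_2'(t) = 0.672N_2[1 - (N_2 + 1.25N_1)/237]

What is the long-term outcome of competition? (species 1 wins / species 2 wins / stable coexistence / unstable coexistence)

Compare the nullcline intercepts: K1/α12 = 231/1.15 = 201 < K2 = 237; K2/α21 = 237/1.25 = 190 < K1 = 231.
Since both are reversed, neither can invade when rare; the interior point is a saddle.

unstable coexistence (outcome depends on initial conditions)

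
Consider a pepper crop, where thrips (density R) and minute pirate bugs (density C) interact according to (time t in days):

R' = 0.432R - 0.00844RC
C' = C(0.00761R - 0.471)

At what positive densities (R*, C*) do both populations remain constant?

Set dC/dt = 0 with C > 0: 0.00761R - 0.471 = 0, so R* = 0.471/0.00761 = 61.9.
Set dR/dt = 0 with R > 0: 0.432 - 0.00844C = 0, so C* = 0.432/0.00844 = 51.2.

R* ≈ 61.9, C* ≈ 51.2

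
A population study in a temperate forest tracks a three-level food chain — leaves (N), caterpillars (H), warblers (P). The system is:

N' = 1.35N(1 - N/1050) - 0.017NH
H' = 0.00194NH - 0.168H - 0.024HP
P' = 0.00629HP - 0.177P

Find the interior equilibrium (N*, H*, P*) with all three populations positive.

N* ≈ 678, H* ≈ 28.1, P* ≈ 47.8

From dP/dt = 0: 0.00629H* = 0.177, so H* = 28.1.
From dN/dt = 0: 1.35(1 - N*/1050) = 0.017·28.1, giving N* = 1050·(1 - 0.354) = 678.
From dH/dt = 0: 0.00194·678 - 0.168 = 0.024P*, so P* = 1.15/0.024 = 47.8.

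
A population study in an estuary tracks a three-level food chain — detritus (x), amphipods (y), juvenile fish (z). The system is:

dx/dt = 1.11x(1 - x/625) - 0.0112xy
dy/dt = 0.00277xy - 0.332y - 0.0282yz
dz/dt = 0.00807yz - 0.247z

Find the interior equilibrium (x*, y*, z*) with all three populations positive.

x* ≈ 432, y* ≈ 30.6, z* ≈ 30.7

From dz/dt = 0: 0.00807y* = 0.247, so y* = 30.6.
From dx/dt = 0: 1.11(1 - x*/625) = 0.0112·30.6, giving x* = 625·(1 - 0.309) = 432.
From dy/dt = 0: 0.00277·432 - 0.332 = 0.0282z*, so z* = 0.865/0.0282 = 30.7.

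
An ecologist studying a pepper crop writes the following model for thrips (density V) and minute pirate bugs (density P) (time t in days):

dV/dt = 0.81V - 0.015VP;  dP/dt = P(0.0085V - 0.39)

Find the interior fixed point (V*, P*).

Set dP/dt = 0 with P > 0: 0.0085V - 0.39 = 0, so V* = 0.39/0.0085 = 45.9.
Set dV/dt = 0 with V > 0: 0.81 - 0.015P = 0, so P* = 0.81/0.015 = 54.

V* ≈ 45.9, P* ≈ 54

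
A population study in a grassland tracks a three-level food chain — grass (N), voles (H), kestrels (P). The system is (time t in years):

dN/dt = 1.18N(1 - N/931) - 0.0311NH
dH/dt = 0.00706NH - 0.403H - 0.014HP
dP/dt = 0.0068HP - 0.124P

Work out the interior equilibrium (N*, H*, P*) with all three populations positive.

From dP/dt = 0: 0.0068H* = 0.124, so H* = 18.2.
From dN/dt = 0: 1.18(1 - N*/931) = 0.0311·18.2, giving N* = 931·(1 - 0.481) = 484.
From dH/dt = 0: 0.00706·484 - 0.403 = 0.014P*, so P* = 3.01/0.014 = 215.

N* ≈ 484, H* ≈ 18.2, P* ≈ 215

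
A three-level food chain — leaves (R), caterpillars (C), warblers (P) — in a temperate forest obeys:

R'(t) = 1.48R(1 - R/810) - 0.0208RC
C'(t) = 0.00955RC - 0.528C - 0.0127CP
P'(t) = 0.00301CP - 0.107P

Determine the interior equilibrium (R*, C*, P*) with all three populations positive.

R* ≈ 405, C* ≈ 35.5, P* ≈ 263

From dP/dt = 0: 0.00301C* = 0.107, so C* = 35.5.
From dR/dt = 0: 1.48(1 - R*/810) = 0.0208·35.5, giving R* = 810·(1 - 0.5) = 405.
From dC/dt = 0: 0.00955·405 - 0.528 = 0.0127P*, so P* = 3.34/0.0127 = 263.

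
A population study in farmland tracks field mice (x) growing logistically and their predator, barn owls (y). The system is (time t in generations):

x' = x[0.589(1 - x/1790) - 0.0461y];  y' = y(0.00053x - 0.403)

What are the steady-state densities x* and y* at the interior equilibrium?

x* ≈ 760, y* ≈ 7.35

From dy/dt = 0 with y > 0: 0.00053x* = 0.403, so x* = 760.
Substitute into dx/dt = 0: 0.589(1 - 760/1790) = 0.0461y*.
The bracket is 0.575, giving y* = 0.339/0.0461 = 7.35.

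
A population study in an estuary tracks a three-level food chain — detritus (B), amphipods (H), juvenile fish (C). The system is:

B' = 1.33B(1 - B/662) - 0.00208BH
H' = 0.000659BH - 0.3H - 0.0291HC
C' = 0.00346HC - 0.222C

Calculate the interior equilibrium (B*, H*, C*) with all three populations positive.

From dC/dt = 0: 0.00346H* = 0.222, so H* = 64.2.
From dB/dt = 0: 1.33(1 - B*/662) = 0.00208·64.2, giving B* = 662·(1 - 0.1) = 596.
From dH/dt = 0: 0.000659·596 - 0.3 = 0.0291C*, so C* = 0.0925/0.0291 = 3.18.

B* ≈ 596, H* ≈ 64.2, C* ≈ 3.18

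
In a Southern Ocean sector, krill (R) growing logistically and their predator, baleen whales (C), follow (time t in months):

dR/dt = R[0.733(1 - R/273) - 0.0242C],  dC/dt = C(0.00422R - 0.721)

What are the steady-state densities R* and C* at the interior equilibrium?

R* ≈ 171, C* ≈ 11.3

From dC/dt = 0 with C > 0: 0.00422R* = 0.721, so R* = 171.
Substitute into dR/dt = 0: 0.733(1 - 171/273) = 0.0242C*.
The bracket is 0.374, giving C* = 0.274/0.0242 = 11.3.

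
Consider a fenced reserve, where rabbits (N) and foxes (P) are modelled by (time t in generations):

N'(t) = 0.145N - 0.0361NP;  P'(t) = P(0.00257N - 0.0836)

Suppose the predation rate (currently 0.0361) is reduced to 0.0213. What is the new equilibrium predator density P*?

At the interior fixed point, setting dN/dt = 0 with N > 0 fixes P* = (prey growth rate)/(NP coefficient) — independent of the other coefficients.
With the change, P* = 0.145/0.0213 = 6.81; it rises from 4.02.

P* ≈ 6.81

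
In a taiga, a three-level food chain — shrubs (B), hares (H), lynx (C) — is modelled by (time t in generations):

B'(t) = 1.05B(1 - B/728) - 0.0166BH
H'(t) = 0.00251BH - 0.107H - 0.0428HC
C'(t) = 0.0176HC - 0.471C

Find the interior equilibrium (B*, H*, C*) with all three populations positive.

From dC/dt = 0: 0.0176H* = 0.471, so H* = 26.8.
From dB/dt = 0: 1.05(1 - B*/728) = 0.0166·26.8, giving B* = 728·(1 - 0.423) = 420.
From dH/dt = 0: 0.00251·420 - 0.107 = 0.0428C*, so C* = 0.947/0.0428 = 22.1.

B* ≈ 420, H* ≈ 26.8, C* ≈ 22.1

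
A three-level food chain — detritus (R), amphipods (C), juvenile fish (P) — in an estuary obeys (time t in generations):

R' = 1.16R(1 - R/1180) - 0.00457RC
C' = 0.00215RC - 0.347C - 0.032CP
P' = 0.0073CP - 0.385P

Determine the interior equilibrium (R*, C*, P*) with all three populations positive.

From dP/dt = 0: 0.0073C* = 0.385, so C* = 52.7.
From dR/dt = 0: 1.16(1 - R*/1180) = 0.00457·52.7, giving R* = 1180·(1 - 0.208) = 935.
From dC/dt = 0: 0.00215·935 - 0.347 = 0.032P*, so P* = 1.66/0.032 = 52.

R* ≈ 935, C* ≈ 52.7, P* ≈ 52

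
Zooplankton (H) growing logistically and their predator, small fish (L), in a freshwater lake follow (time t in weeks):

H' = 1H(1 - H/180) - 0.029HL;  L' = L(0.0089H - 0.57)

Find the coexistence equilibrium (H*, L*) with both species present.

From dL/dt = 0 with L > 0: 0.0089H* = 0.57, so H* = 64.
Substitute into dH/dt = 0: 1(1 - 64/180) = 0.029L*.
The bracket is 0.644, giving L* = 0.644/0.029 = 22.2.

H* ≈ 64, L* ≈ 22.2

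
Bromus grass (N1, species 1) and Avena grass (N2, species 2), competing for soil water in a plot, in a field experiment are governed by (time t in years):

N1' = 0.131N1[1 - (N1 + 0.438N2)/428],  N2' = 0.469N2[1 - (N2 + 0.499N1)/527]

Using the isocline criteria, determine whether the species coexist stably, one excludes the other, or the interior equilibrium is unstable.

stable coexistence

Compare the nullcline intercepts: K1/α12 = 428/0.438 = 977 > K2 = 527; K2/α21 = 527/0.499 = 1060 > K1 = 428.
Since both inequalities hold, each species can invade when rare, so the interior equilibrium is stable.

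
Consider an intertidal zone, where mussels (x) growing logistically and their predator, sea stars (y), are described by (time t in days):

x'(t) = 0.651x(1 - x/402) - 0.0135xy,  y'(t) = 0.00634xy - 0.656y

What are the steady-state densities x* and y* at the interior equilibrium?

From dy/dt = 0 with y > 0: 0.00634x* = 0.656, so x* = 103.
Substitute into dx/dt = 0: 0.651(1 - 103/402) = 0.0135y*.
The bracket is 0.743, giving y* = 0.483/0.0135 = 35.8.

x* ≈ 103, y* ≈ 35.8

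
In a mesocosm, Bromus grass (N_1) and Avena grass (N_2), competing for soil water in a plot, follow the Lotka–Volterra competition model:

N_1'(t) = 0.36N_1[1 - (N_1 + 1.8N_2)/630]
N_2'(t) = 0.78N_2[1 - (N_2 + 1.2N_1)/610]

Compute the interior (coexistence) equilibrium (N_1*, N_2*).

N_1* ≈ 403, N_2* ≈ 126

Setting both brackets to zero gives the nullclines N_1 + 1.8N_2 = 630 and 1.2N_1 + N_2 = 610.
Substituting N_2 = 610 - 1.2N_1 into the first: N_1(1 - 1.8·1.2) = 630 - 1.8·610.
So N_1* = -468/-1.16 = 403, and then N_2* = 610 - 1.2·403 = 126.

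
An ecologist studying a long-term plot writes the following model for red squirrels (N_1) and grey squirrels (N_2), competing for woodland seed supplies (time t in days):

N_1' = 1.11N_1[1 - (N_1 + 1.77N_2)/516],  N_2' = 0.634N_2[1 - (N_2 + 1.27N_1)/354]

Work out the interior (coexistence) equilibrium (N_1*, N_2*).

N_1* ≈ 88.6, N_2* ≈ 241

Setting both brackets to zero gives the nullclines N_1 + 1.77N_2 = 516 and 1.27N_1 + N_2 = 354.
Substituting N_2 = 354 - 1.27N_1 into the first: N_1(1 - 1.77·1.27) = 516 - 1.77·354.
So N_1* = -111/-1.25 = 88.6, and then N_2* = 354 - 1.27·88.6 = 241.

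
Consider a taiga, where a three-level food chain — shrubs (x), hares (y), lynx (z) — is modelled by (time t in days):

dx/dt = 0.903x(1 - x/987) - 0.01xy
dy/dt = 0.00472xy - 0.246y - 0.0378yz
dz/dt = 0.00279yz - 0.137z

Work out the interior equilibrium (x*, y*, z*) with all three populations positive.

From dz/dt = 0: 0.00279y* = 0.137, so y* = 49.1.
From dx/dt = 0: 0.903(1 - x*/987) = 0.01·49.1, giving x* = 987·(1 - 0.544) = 450.
From dy/dt = 0: 0.00472·450 - 0.246 = 0.0378z*, so z* = 1.88/0.0378 = 49.7.

x* ≈ 450, y* ≈ 49.1, z* ≈ 49.7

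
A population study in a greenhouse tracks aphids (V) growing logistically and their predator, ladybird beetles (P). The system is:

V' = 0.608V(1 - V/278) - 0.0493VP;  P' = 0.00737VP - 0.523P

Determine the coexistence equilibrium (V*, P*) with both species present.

V* ≈ 71, P* ≈ 9.18

From dP/dt = 0 with P > 0: 0.00737V* = 0.523, so V* = 71.
Substitute into dV/dt = 0: 0.608(1 - 71/278) = 0.0493P*.
The bracket is 0.745, giving P* = 0.453/0.0493 = 9.18.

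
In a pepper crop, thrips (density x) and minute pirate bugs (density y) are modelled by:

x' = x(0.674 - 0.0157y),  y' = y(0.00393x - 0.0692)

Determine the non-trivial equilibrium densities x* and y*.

Set dy/dt = 0 with y > 0: 0.00393x - 0.0692 = 0, so x* = 0.0692/0.00393 = 17.6.
Set dx/dt = 0 with x > 0: 0.674 - 0.0157y = 0, so y* = 0.674/0.0157 = 42.9.

x* ≈ 17.6, y* ≈ 42.9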